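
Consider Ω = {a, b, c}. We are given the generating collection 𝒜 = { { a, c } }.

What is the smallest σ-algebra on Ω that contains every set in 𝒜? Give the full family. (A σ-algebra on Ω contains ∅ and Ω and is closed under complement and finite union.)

Start: 𝒜 ∪ {∅, Ω} = { ∅, { a, c }, Ω }.
Iteration 1 adds 1:
  { b }  = complement { a, c }
After Iteration 2 the family is unchanged; done.

Hence σ(𝒜) has 4 members: { ∅, { b }, { a, c }, Ω }.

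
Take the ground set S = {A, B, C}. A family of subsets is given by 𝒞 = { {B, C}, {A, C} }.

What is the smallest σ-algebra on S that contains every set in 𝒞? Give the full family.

Begin from { {}, {A, C}, {B, C}, S } (that is, 𝒞 plus ∅ and S).
Round 1. New:
  {A}  = {B, C}ᶜ
  {B}  = {A, C}ᶜ
  |family| = 6
Round 2: +1 →
  {A, B}  = {B} ∪ {A}
  |family| = 7
Round 3: +1 →
  {C}  = {A, B}ᶜ
  |family| = 8
Round 4: stable.

σ(𝒞) = { {}, {A}, {B}, {C}, {A, B}, {A, C}, {B, C}, S }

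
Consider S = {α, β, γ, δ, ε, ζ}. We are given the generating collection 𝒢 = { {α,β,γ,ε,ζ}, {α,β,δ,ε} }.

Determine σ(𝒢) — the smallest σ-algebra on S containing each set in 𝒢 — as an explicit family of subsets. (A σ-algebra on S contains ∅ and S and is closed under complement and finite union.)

σ(𝒢) (8 sets): { {}, {δ}, {γ,ζ}, {α,β,ε}, {γ,δ,ζ}, {α,β,δ,ε}, {α,β,γ,ε,ζ}, S }

Working:
Seed the family with 𝒢 together with ∅ and S: { {}, {α,β,δ,ε}, {α,β,γ,ε,ζ}, S }.
Pass 1 adds 2:
  {δ}  = ᶜ of {α,β,γ,ε,ζ}
  {γ,ζ}  = ᶜ of {α,β,δ,ε}
  [6 total]
Pass 2: 1 new —
  {γ,δ,ζ}  = {γ,ζ} ∪ {δ}
  [7 total]
Pass 3 adds 1:
  {α,β,ε}  = ᶜ of {γ,δ,ζ}
  [8 total]
Pass 4: no new sets; the family is a σ-algebra.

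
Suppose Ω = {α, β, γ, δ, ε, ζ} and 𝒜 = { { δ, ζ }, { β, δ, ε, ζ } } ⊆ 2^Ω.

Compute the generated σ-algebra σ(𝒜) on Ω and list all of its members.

σ(𝒜) = { ∅, { α, γ }, { β, ε }, { δ, ζ }, { α, β, γ, ε }, { α, γ, δ, ζ }, { β, δ, ε, ζ }, Ω }

Working:
Initial family (4 sets): { ∅, { δ, ζ }, { β, δ, ε, ζ }, Ω }.
Round 1 adds 2:
  { α, γ }  = ᶜ of { β, δ, ε, ζ }
  { α, β, γ, ε }  = ᶜ of { δ, ζ }
  (now 6)
Round 2 adds 1:
  { α, γ, δ, ζ }  = { α, γ } ∪ { δ, ζ }
  (now 7)
Round 3 (1 new):
  { β, ε }  = ᶜ of { α, γ, δ, ζ }
  (now 8)
Round 4: stable.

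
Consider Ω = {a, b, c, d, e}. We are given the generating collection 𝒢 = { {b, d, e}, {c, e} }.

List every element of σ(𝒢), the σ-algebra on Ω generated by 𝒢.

Answer: σ(𝒢) = { {}, {a}, {c}, {e}, {a, c}, {a, e}, {b, d}, {c, e}, {a, b, d}, {a, c, e}, {b, c, d}, {b, d, e}, {a, b, c, d}, {a, b, d, e}, {b, c, d, e}, Ω }

Derivation:
Seed the family with 𝒢 together with ∅ and Ω: { {}, {c, e}, {b, d, e}, Ω }.
Round 1. New:
  {a, c}  = Ω∖{b, d, e}
  {a, b, d}  = Ω∖{c, e}
  {b, c, d, e}  = {c, e} ∪ {b, d, e}
Round 2: 4 new —
  {a}  = Ω∖{b, c, d, e}
  {a, c, e}  = {a, c} ∪ {c, e}
  {a, b, c, d}  = {a, c} ∪ {a, b, d}
  {a, b, d, e}  = {a, b, d} ∪ {b, d, e}
Round 3: 3 new —
  {c}  = Ω∖{a, b, d, e}
  {e}  = Ω∖{a, b, c, d}
  {b, d}  = Ω∖{a, c, e}
Round 4 (2 new):
  {a, e}  = {e} ∪ {a}
  {b, c, d}  = {c} ∪ {b, d}
Round 5: no new sets; the family is a σ-algebra.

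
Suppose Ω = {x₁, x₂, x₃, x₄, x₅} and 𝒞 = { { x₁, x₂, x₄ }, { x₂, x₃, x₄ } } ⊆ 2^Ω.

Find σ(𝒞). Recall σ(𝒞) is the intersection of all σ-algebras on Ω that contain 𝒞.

σ(𝒞) = { {  }, { x₁ }, { x₃ }, { x₅ }, { x₁, x₃ }, { x₁, x₅ }, { x₂, x₄ }, { x₃, x₅ }, { x₁, x₂, x₄ }, { x₁, x₃, x₅ }, { x₂, x₃, x₄ }, { x₂, x₄, x₅ }, { x₁, x₂, x₃, x₄ }, { x₁, x₂, x₄, x₅ }, { x₂, x₃, x₄, x₅ }, Ω }

Derivation:
Start: 𝒞 ∪ {∅, Ω} = { {  }, { x₁, x₂, x₄ }, { x₂, x₃, x₄ }, Ω }.
Round 1 (3 new):
  { x₁, x₅ }  = complement { x₂, x₃, x₄ }
  { x₃, x₅ }  = complement { x₁, x₂, x₄ }
  { x₁, x₂, x₃, x₄ }  = { x₂, x₃, x₄ } ∪ { x₁, x₂, x₄ }
  — 7 sets.
Round 2: +4 →
  { x₅ }  = complement { x₁, x₂, x₃, x₄ }
  { x₁, x₃, x₅ }  = { x₁, x₅ } ∪ { x₃, x₅ }
  { x₁, x₂, x₄, x₅ }  = { x₁, x₅ } ∪ { x₁, x₂, x₄ }
  { x₂, x₃, x₄, x₅ }  = { x₂, x₃, x₄ } ∪ { x₃, x₅ }
  — 11 sets.
Round 3 adds 3:
  { x₁ }  = complement { x₂, x₃, x₄, x₅ }
  { x₃ }  = complement { x₁, x₂, x₄, x₅ }
  { x₂, x₄ }  = complement { x₁, x₃, x₅ }
  — 14 sets.
Round 4 adds 2:
  { x₁, x₃ }  = { x₃ } ∪ { x₁ }
  { x₂, x₄, x₅ }  = { x₂, x₄ } ∪ { x₅ }
  — 16 sets.
Round 5: stable.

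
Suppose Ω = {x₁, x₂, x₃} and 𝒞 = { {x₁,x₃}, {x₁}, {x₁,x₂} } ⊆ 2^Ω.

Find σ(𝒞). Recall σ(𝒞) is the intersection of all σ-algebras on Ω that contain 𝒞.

Start: 𝒞 ∪ {∅, Ω} = { {}, {x₁}, {x₁,x₂}, {x₁,x₃}, Ω }.
Iteration 1 adds 3:
  {x₂}  = {x₁,x₃}ᶜ
  {x₃}  = {x₁,x₂}ᶜ
  {x₂,x₃}  = {x₁}ᶜ
After Iteration 2 the family is unchanged; done.

σ(𝒞) = { {}, {x₁}, {x₂}, {x₃}, {x₁,x₂}, {x₁,x₃}, {x₂,x₃}, Ω }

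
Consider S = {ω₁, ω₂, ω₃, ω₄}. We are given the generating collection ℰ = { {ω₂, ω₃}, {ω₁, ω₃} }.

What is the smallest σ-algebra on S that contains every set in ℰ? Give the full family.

Seed the family with ℰ together with ∅ and S: { {}, {ω₁, ω₃}, {ω₂, ω₃}, S }.
Step 1 (3 new):
  {ω₁, ω₄}  = ᶜ of {ω₂, ω₃}
  {ω₂, ω₄}  = ᶜ of {ω₁, ω₃}
  {ω₁, ω₂, ω₃}  = {ω₁, ω₃} ∪ {ω₂, ω₃}
  (now 7)
Step 2. New:
  {ω₄}  = ᶜ of {ω₁, ω₂, ω₃}
  {ω₁, ω₂, ω₄}  = {ω₁, ω₄} ∪ {ω₂, ω₄}
  {ω₁, ω₃, ω₄}  = {ω₁, ω₄} ∪ {ω₁, ω₃}
  {ω₂, ω₃, ω₄}  = {ω₂, ω₃} ∪ {ω₂, ω₄}
  (now 11)
Step 3: +3 →
  {ω₁}  = ᶜ of {ω₂, ω₃, ω₄}
  {ω₂}  = ᶜ of {ω₁, ω₃, ω₄}
  {ω₃}  = ᶜ of {ω₁, ω₂, ω₄}
  (now 14)
Step 4. New:
  {ω₁, ω₂}  = {ω₂} ∪ {ω₁}
  {ω₃, ω₄}  = {ω₃} ∪ {ω₄}
  (now 16)
Step 5: closed — nothing new.

|σ(ℰ)| = 16.  σ(ℰ) = { {}, {ω₁}, {ω₂}, {ω₃}, {ω₄}, {ω₁, ω₂}, {ω₁, ω₃}, {ω₁, ω₄}, {ω₂, ω₃}, {ω₂, ω₄}, {ω₃, ω₄}, {ω₁, ω₂, ω₃}, {ω₁, ω₂, ω₄}, {ω₁, ω₃, ω₄}, {ω₂, ω₃, ω₄}, S }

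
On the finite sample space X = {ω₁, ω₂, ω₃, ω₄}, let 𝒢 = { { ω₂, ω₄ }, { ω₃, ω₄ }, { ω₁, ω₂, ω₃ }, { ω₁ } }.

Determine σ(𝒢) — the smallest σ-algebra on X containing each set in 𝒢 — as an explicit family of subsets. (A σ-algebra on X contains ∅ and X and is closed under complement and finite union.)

Seed the family with 𝒢 together with ∅ and X: { {  }, { ω₁ }, { ω₂, ω₄ }, { ω₃, ω₄ }, { ω₁, ω₂, ω₃ }, X }.
Step 1 adds 6:
  { ω₄ }  = { ω₁, ω₂, ω₃ }ᶜ
  { ω₁, ω₂ }  = { ω₃, ω₄ }ᶜ
  { ω₁, ω₃ }  = { ω₂, ω₄ }ᶜ
  { ω₁, ω₂, ω₄ }  = { ω₂, ω₄ } ∪ { ω₁ }
  { ω₁, ω₃, ω₄ }  = { ω₃, ω₄ } ∪ { ω₁ }
  { ω₂, ω₃, ω₄ }  = { ω₁ }ᶜ
  |family| = 12
Step 2: +3 →
  { ω₂ }  = { ω₁, ω₃, ω₄ }ᶜ
  { ω₃ }  = { ω₁, ω₂, ω₄ }ᶜ
  { ω₁, ω₄ }  = { ω₄ } ∪ { ω₁ }
  |family| = 15
Step 3: +1 →
  { ω₂, ω₃ }  = { ω₁, ω₄ }ᶜ
  |family| = 16
After Step 4 the family is unchanged; done.

σ(𝒢) = { {  }, { ω₁ }, { ω₂ }, { ω₃ }, { ω₄ }, { ω₁, ω₂ }, { ω₁, ω₃ }, { ω₁, ω₄ }, { ω₂, ω₃ }, { ω₂, ω₄ }, { ω₃, ω₄ }, { ω₁, ω₂, ω₃ }, { ω₁, ω₂, ω₄ }, { ω₁, ω₃, ω₄ }, { ω₂, ω₃, ω₄ }, X }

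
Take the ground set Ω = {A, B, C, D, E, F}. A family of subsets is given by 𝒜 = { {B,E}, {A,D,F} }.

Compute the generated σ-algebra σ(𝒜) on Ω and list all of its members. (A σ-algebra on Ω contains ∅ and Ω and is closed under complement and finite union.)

Begin from { ∅, {B,E}, {A,D,F}, Ω } (that is, 𝒜 plus ∅ and Ω).
Round 1 (3 new):
  {B,C,E}  = Ω∖{A,D,F}
  {A,C,D,F}  = Ω∖{B,E}
  {A,B,D,E,F}  = {B,E} ∪ {A,D,F}
  — 7 sets.
Round 2 adds 1:
  {C}  = Ω∖{A,B,D,E,F}
  — 8 sets.
After Round 3 the family is unchanged; done.

σ(𝒜) = { ∅, {C}, {B,E}, {A,D,F}, {B,C,E}, {A,C,D,F}, {A,B,D,E,F}, Ω }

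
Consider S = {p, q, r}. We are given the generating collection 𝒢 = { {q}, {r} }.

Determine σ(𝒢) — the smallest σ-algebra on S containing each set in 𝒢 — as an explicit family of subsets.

σ(𝒢) (8 sets): { {}, {p}, {q}, {r}, {p, q}, {p, r}, {q, r}, S }

Check:
Seed the family with 𝒢 together with ∅ and S: { {}, {q}, {r}, S }.
Round 1 (3 new):
  {p, q}  = ᶜ of {r}
  {p, r}  = ᶜ of {q}
  {q, r}  = {r} ∪ {q}
  [7 total]
Round 2 adds 1:
  {p}  = ᶜ of {q, r}
  [8 total]
Round 3: already closed under ᶜ and ∪.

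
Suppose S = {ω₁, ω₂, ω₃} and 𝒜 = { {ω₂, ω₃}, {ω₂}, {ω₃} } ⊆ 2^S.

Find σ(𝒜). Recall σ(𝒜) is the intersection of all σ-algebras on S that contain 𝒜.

Take S₀ = 𝒜 ∪ {∅, S} = { ∅, {ω₂}, {ω₃}, {ω₂, ω₃}, S }.
Round 1 (3 new):
  {ω₁}  = S∖{ω₂, ω₃}
  {ω₁, ω₂}  = S∖{ω₃}
  {ω₁, ω₃}  = S∖{ω₂}
  — 8 sets.
After Round 2 the family is unchanged; done.

|σ(𝒜)| = 8.  σ(𝒜) = { ∅, {ω₁}, {ω₂}, {ω₃}, {ω₁, ω₂}, {ω₁, ω₃}, {ω₂, ω₃}, S }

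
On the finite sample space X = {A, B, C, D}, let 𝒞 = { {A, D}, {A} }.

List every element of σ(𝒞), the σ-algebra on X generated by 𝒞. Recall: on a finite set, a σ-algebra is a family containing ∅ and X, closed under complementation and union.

σ(𝒞) = { {}, {A}, {D}, {A, D}, {B, C}, {A, B, C}, {B, C, D}, X }

Check:
Seed the family with 𝒞 together with ∅ and X: { {}, {A}, {A, D}, X }.
Pass 1 adds 2:
  {B, C}  = {A, D}ᶜ
  {B, C, D}  = {A}ᶜ
Pass 2: 1 new —
  {A, B, C}  = {B, C} ∪ {A}
Pass 3 adds 1:
  {D}  = {A, B, C}ᶜ
Pass 4: stable.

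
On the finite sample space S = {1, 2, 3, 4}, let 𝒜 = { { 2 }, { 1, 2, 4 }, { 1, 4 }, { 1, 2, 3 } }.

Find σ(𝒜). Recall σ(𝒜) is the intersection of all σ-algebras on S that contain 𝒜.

σ(𝒜) = { {  }, { 1 }, { 2 }, { 3 }, { 4 }, { 1, 2 }, { 1, 3 }, { 1, 4 }, { 2, 3 }, { 2, 4 }, { 3, 4 }, { 1, 2, 3 }, { 1, 2, 4 }, { 1, 3, 4 }, { 2, 3, 4 }, S }

Check:
Initial family (6 sets): { {  }, { 2 }, { 1, 4 }, { 1, 2, 3 }, { 1, 2, 4 }, S }.
Round 1: 4 new —
  { 3 }  = ᶜ of { 1, 2, 4 }
  { 4 }  = ᶜ of { 1, 2, 3 }
  { 2, 3 }  = ᶜ of { 1, 4 }
  { 1, 3, 4 }  = ᶜ of { 2 }
Round 2 adds 3:
  { 2, 4 }  = { 2 } ∪ { 4 }
  { 3, 4 }  = { 3 } ∪ { 4 }
  { 2, 3, 4 }  = { 2, 3 } ∪ { 4 }
Round 3: +3 →
  { 1 }  = ᶜ of { 2, 3, 4 }
  { 1, 2 }  = ᶜ of { 3, 4 }
  { 1, 3 }  = ᶜ of { 2, 4 }
Round 4: stable.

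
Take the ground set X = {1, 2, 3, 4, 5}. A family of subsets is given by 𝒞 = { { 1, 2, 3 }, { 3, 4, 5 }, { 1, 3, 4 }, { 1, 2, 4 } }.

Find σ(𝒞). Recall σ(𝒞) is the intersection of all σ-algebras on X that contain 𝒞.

Initial family (6 sets): { {  }, { 1, 2, 3 }, { 1, 2, 4 }, { 1, 3, 4 }, { 3, 4, 5 }, X }.
Round 1 adds 6:
  { 1, 2 }  = X∖{ 3, 4, 5 }
  { 2, 5 }  = X∖{ 1, 3, 4 }
  { 3, 5 }  = X∖{ 1, 2, 4 }
  { 4, 5 }  = X∖{ 1, 2, 3 }
  { 1, 2, 3, 4 }  = { 1, 3, 4 } ∪ { 1, 2, 3 }
  { 1, 3, 4, 5 }  = { 3, 4, 5 } ∪ { 1, 3, 4 }
  — 12 sets.
Round 2. New:
  { 2 }  = X∖{ 1, 3, 4, 5 }
  { 5 }  = X∖{ 1, 2, 3, 4 }
  { 1, 2, 5 }  = { 2, 5 } ∪ { 1, 2 }
  { 2, 3, 5 }  = { 2, 5 } ∪ { 3, 5 }
  { 2, 4, 5 }  = { 2, 5 } ∪ { 4, 5 }
  { 1, 2, 3, 5 }  = { 2, 5 } ∪ { 1, 2, 3 }
  { 1, 2, 4, 5 }  = { 2, 5 } ∪ { 1, 2, 4 }
  { 2, 3, 4, 5 }  = { 2, 5 } ∪ { 3, 4, 5 }
  — 20 sets.
Round 3: +6 →
  { 1 }  = X∖{ 2, 3, 4, 5 }
  { 3 }  = X∖{ 1, 2, 4, 5 }
  { 4 }  = X∖{ 1, 2, 3, 5 }
  { 1, 3 }  = X∖{ 2, 4, 5 }
  { 1, 4 }  = X∖{ 2, 3, 5 }
  { 3, 4 }  = X∖{ 1, 2, 5 }
  — 26 sets.
Round 4: +6 →
  { 1, 5 }  = { 5 } ∪ { 1 }
  { 2, 3 }  = { 2 } ∪ { 3 }
  { 2, 4 }  = { 2 } ∪ { 4 }
  { 1, 3, 5 }  = { 5 } ∪ { 1, 3 }
  { 1, 4, 5 }  = { 5 } ∪ { 1, 4 }
  { 2, 3, 4 }  = { 3, 4 } ∪ { 2 }
  — 32 sets.
Round 5: no new sets; the family is a σ-algebra.

σ(𝒞) = { {  }, { 1 }, { 2 }, { 3 }, { 4 }, { 5 }, { 1, 2 }, { 1, 3 }, { 1, 4 }, { 1, 5 }, { 2, 3 }, { 2, 4 }, { 2, 5 }, { 3, 4 }, { 3, 5 }, { 4, 5 }, { 1, 2, 3 }, { 1, 2, 4 }, { 1, 2, 5 }, { 1, 3, 4 }, { 1, 3, 5 }, { 1, 4, 5 }, { 2, 3, 4 }, { 2, 3, 5 }, { 2, 4, 5 }, { 3, 4, 5 }, { 1, 2, 3, 4 }, { 1, 2, 3, 5 }, { 1, 2, 4, 5 }, { 1, 3, 4, 5 }, { 2, 3, 4, 5 }, X }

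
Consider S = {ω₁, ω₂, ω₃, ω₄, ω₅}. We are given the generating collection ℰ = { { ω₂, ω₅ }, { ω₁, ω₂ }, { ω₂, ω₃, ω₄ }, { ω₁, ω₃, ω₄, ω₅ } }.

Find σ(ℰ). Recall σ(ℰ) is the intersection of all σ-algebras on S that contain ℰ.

Seed the family with ℰ together with ∅ and S: { {  }, { ω₁, ω₂ }, { ω₂, ω₅ }, { ω₂, ω₃, ω₄ }, { ω₁, ω₃, ω₄, ω₅ }, S }.
Pass 1 adds 7:
  { ω₂ }  = S∖{ ω₁, ω₃, ω₄, ω₅ }
  { ω₁, ω₅ }  = S∖{ ω₂, ω₃, ω₄ }
  { ω₁, ω₂, ω₅ }  = { ω₂, ω₅ } ∪ { ω₁, ω₂ }
  { ω₁, ω₃, ω₄ }  = S∖{ ω₂, ω₅ }
  { ω₃, ω₄, ω₅ }  = S∖{ ω₁, ω₂ }
  { ω₁, ω₂, ω₃, ω₄ }  = { ω₂, ω₃, ω₄ } ∪ { ω₁, ω₂ }
  { ω₂, ω₃, ω₄, ω₅ }  = { ω₂, ω₅ } ∪ { ω₂, ω₃, ω₄ }
  [13 total]
Pass 2 adds 3:
  { ω₁ }  = S∖{ ω₂, ω₃, ω₄, ω₅ }
  { ω₅ }  = S∖{ ω₁, ω₂, ω₃, ω₄ }
  { ω₃, ω₄ }  = S∖{ ω₁, ω₂, ω₅ }
  [16 total]
After Pass 3 the family is unchanged; done.

|σ(ℰ)| = 16.  σ(ℰ) = { {  }, { ω₁ }, { ω₂ }, { ω₅ }, { ω₁, ω₂ }, { ω₁, ω₅ }, { ω₂, ω₅ }, { ω₃, ω₄ }, { ω₁, ω₂, ω₅ }, { ω₁, ω₃, ω₄ }, { ω₂, ω₃, ω₄ }, { ω₃, ω₄, ω₅ }, { ω₁, ω₂, ω₃, ω₄ }, { ω₁, ω₃, ω₄, ω₅ }, { ω₂, ω₃, ω₄, ω₅ }, S }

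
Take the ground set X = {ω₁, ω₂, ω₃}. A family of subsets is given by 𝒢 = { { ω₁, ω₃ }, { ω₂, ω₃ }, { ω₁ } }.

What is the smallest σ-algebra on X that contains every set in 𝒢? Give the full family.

Initial family (5 sets): { {}, { ω₁ }, { ω₁, ω₃ }, { ω₂, ω₃ }, X }.
Step 1 adds 1:
  { ω₂ }  = complement { ω₁, ω₃ }
Step 2: 1 new —
  { ω₁, ω₂ }  = { ω₂ } ∪ { ω₁ }
Step 3: 1 new —
  { ω₃ }  = complement { ω₁, ω₂ }
Step 4 adds nothing — fixpoint reached.

Hence σ(𝒢) has 8 members: { {}, { ω₁ }, { ω₂ }, { ω₃ }, { ω₁, ω₂ }, { ω₁, ω₃ }, { ω₂, ω₃ }, X }.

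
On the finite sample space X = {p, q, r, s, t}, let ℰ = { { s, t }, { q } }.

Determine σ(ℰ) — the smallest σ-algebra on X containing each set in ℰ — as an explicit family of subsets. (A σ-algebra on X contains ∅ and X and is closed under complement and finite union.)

Answer: σ(ℰ) = { {}, { q }, { p, r }, { s, t }, { p, q, r }, { q, s, t }, { p, r, s, t }, X }

Derivation:
Initial family (4 sets): { {}, { q }, { s, t }, X }.
Round 1. New:
  { p, q, r }  = X∖{ s, t }
  { q, s, t }  = { s, t } ∪ { q }
  { p, r, s, t }  = X∖{ q }
  (now 7)
Round 2: 1 new —
  { p, r }  = X∖{ q, s, t }
  (now 8)
After Round 3 the family is unchanged; done.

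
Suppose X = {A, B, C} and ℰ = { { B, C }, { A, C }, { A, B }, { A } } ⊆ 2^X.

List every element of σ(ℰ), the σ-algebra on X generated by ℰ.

σ(ℰ) (8 sets): { {}, { A }, { B }, { C }, { A, B }, { A, C }, { B, C }, X }

Working:
Start: ℰ ∪ {∅, X} = { {}, { A }, { A, B }, { A, C }, { B, C }, X }.
Iteration 1 adds 2:
  { B }  = { A, C }ᶜ
  { C }  = { A, B }ᶜ
  (now 8)
Iteration 2: already closed under ᶜ and ∪.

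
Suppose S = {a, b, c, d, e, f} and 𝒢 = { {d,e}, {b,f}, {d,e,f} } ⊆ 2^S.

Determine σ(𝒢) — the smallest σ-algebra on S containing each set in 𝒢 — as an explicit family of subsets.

σ(𝒢) (16 sets): { {}, {b}, {f}, {a,c}, {b,f}, {d,e}, {a,b,c}, {a,c,f}, {b,d,e}, {d,e,f}, {a,b,c,f}, {a,c,d,e}, {b,d,e,f}, {a,b,c,d,e}, {a,c,d,e,f}, S }

Trace:
Initial family (5 sets): { {}, {b,f}, {d,e}, {d,e,f}, S }.
Pass 1: +4 →
  {a,b,c}  = complement {d,e,f}
  {a,b,c,f}  = complement {d,e}
  {a,c,d,e}  = complement {b,f}
  {b,d,e,f}  = {d,e} ∪ {b,f}
  — 9 sets.
Pass 2 (3 new):
  {a,c}  = complement {b,d,e,f}
  {a,b,c,d,e}  = {a,b,c} ∪ {d,e}
  {a,c,d,e,f}  = {a,c,d,e} ∪ {d,e,f}
  — 12 sets.
Pass 3 adds 2:
  {b}  = complement {a,c,d,e,f}
  {f}  = complement {a,b,c,d,e}
  — 14 sets.
Pass 4: +2 →
  {a,c,f}  = {a,c} ∪ {f}
  {b,d,e}  = {d,e} ∪ {b}
  — 16 sets.
Pass 5: already closed under ᶜ and ∪.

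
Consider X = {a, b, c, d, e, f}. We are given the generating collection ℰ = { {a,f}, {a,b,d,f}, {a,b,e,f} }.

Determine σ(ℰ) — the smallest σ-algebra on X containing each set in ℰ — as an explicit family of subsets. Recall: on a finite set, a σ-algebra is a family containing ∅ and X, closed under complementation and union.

σ(ℰ) = { {}, {b}, {c}, {d}, {e}, {a,f}, {b,c}, {b,d}, {b,e}, {c,d}, {c,e}, {d,e}, {a,b,f}, {a,c,f}, {a,d,f}, {a,e,f}, {b,c,d}, {b,c,e}, {b,d,e}, {c,d,e}, {a,b,c,f}, {a,b,d,f}, {a,b,e,f}, {a,c,d,f}, {a,c,e,f}, {a,d,e,f}, {b,c,d,e}, {a,b,c,d,f}, {a,b,c,e,f}, {a,b,d,e,f}, {a,c,d,e,f}, X }

Derivation:
Take S₀ = ℰ ∪ {∅, X} = { {}, {a,f}, {a,b,d,f}, {a,b,e,f}, X }.
Step 1 (4 new):
  {c,d}  = ᶜ of {a,b,e,f}
  {c,e}  = ᶜ of {a,b,d,f}
  {b,c,d,e}  = ᶜ of {a,f}
  {a,b,d,e,f}  = {a,b,d,f} ∪ {a,b,e,f}
  |family| = 9
Step 2. New:
  {c}  = ᶜ of {a,b,d,e,f}
  {c,d,e}  = {c,d} ∪ {c,e}
  {a,c,d,f}  = {c,d} ∪ {a,f}
  {a,c,e,f}  = {a,f} ∪ {c,e}
  {a,b,c,d,f}  = {c,d} ∪ {a,b,d,f}
  {a,b,c,e,f}  = {c,e} ∪ {a,b,e,f}
  |family| = 15
Step 3 adds 7:
  {d}  = ᶜ of {a,b,c,e,f}
  {e}  = ᶜ of {a,b,c,d,f}
  {b,d}  = ᶜ of {a,c,e,f}
  {b,e}  = ᶜ of {a,c,d,f}
  {a,b,f}  = ᶜ of {c,d,e}
  {a,c,f}  = {c} ∪ {a,f}
  {a,c,d,e,f}  = {a,c,e,f} ∪ {c,d,e}
  |family| = 22
Step 4 (8 new):
  {b}  = ᶜ of {a,c,d,e,f}
  {d,e}  = {e} ∪ {d}
  {a,d,f}  = {a,f} ∪ {d}
  {a,e,f}  = {a,f} ∪ {e}
  {b,c,d}  = {c,d} ∪ {b,d}
  {b,c,e}  = {b,e} ∪ {c,e}
  {b,d,e}  = ᶜ of {a,c,f}
  {a,b,c,f}  = {a,c,f} ∪ {a,b,f}
  |family| = 30
Step 5. New:
  {b,c}  = {b} ∪ {c}
  {a,d,e,f}  = {a,f} ∪ {d,e}
  |family| = 32
Step 6 adds nothing — fixpoint reached.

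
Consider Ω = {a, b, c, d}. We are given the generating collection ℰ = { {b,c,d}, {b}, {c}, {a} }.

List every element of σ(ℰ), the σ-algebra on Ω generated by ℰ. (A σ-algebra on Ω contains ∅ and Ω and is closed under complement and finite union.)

σ(ℰ) = { ∅, {a}, {b}, {c}, {d}, {a,b}, {a,c}, {a,d}, {b,c}, {b,d}, {c,d}, {a,b,c}, {a,b,d}, {a,c,d}, {b,c,d}, Ω }

Derivation:
Start: ℰ ∪ {∅, Ω} = { ∅, {a}, {b}, {c}, {b,c,d}, Ω }.
Step 1: 5 new —
  {a,b}  = {b} ∪ {a}
  {a,c}  = {c} ∪ {a}
  {b,c}  = {c} ∪ {b}
  {a,b,d}  = {c}ᶜ
  {a,c,d}  = {b}ᶜ
  [11 total]
Step 2: 4 new —
  {a,d}  = {b,c}ᶜ
  {b,d}  = {a,c}ᶜ
  {c,d}  = {a,b}ᶜ
  {a,b,c}  = {a,b} ∪ {c}
  [15 total]
Step 3 adds 1:
  {d}  = {a,b,c}ᶜ
  [16 total]
After Step 4 the family is unchanged; done.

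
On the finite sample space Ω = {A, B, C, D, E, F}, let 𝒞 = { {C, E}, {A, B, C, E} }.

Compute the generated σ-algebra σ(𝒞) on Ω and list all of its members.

σ(𝒞) (8 sets): { ∅, {A, B}, {C, E}, {D, F}, {A, B, C, E}, {A, B, D, F}, {C, D, E, F}, Ω }

Check:
Initial family (4 sets): { ∅, {C, E}, {A, B, C, E}, Ω }.
Iteration 1 adds 2:
  {D, F}  = ᶜ of {A, B, C, E}
  {A, B, D, F}  = ᶜ of {C, E}
  |family| = 6
Iteration 2: 1 new —
  {C, D, E, F}  = {C, E} ∪ {D, F}
  |family| = 7
Iteration 3 (1 new):
  {A, B}  = ᶜ of {C, D, E, F}
  |family| = 8
Iteration 4: no new sets; the family is a σ-algebra.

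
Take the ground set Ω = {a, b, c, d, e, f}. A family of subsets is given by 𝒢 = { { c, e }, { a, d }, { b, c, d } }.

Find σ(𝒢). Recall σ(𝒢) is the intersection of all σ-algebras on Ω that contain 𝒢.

Begin from { ∅, { a, d }, { c, e }, { b, c, d }, Ω } (that is, 𝒢 plus ∅ and Ω).
Pass 1 adds 6:
  { a, e, f }  = Ω∖{ b, c, d }
  { a, b, c, d }  = { b, c, d } ∪ { a, d }
  { a, b, d, f }  = Ω∖{ c, e }
  { a, c, d, e }  = { a, d } ∪ { c, e }
  { b, c, d, e }  = { b, c, d } ∪ { c, e }
  { b, c, e, f }  = Ω∖{ a, d }
  |family| = 11
Pass 2: +11 →
  { a, f }  = Ω∖{ b, c, d, e }
  { b, f }  = Ω∖{ a, c, d, e }
  { e, f }  = Ω∖{ a, b, c, d }
  { a, c, e, f }  = { a, e, f } ∪ { c, e }
  { a, d, e, f }  = { a, d } ∪ { a, e, f }
  { a, b, c, d, e }  = { b, c, d } ∪ { a, c, d, e }
  { a, b, c, d, f }  = { a, b, d, f } ∪ { b, c, d }
  { a, b, c, e, f }  = { a, e, f } ∪ { b, c, e, f }
  { a, b, d, e, f }  = { a, b, d, f } ∪ { a, e, f }
  { a, c, d, e, f }  = { a, e, f } ∪ { a, c, d, e }
  { b, c, d, e, f }  = { b, c, d } ∪ { b, c, e, f }
  |family| = 22
Pass 3. New:
  { a }  = Ω∖{ b, c, d, e, f }
  { b }  = Ω∖{ a, c, d, e, f }
  { c }  = Ω∖{ a, b, d, e, f }
  { d }  = Ω∖{ a, b, c, e, f }
  { e }  = Ω∖{ a, b, c, d, f }
  { f }  = Ω∖{ a, b, c, d, e }
  { b, c }  = Ω∖{ a, d, e, f }
  { b, d }  = Ω∖{ a, c, e, f }
  { a, b, f }  = { a, f } ∪ { b, f }
  { a, d, f }  = { a, f } ∪ { a, d }
  { b, e, f }  = { e, f } ∪ { b, f }
  { c, e, f }  = { e, f } ∪ { c, e }
  { a, b, e, f }  = { a, e, f } ∪ { b, f }
  { b, c, d, f }  = { b, c, d } ∪ { b, f }
  |family| = 36
Pass 4: 24 new —
  { a, b }  = { a } ∪ { b }
  { a, c }  = { a } ∪ { c }
  { a, e }  = Ω∖{ b, c, d, f }
  { b, e }  = { b } ∪ { e }
  { c, d }  = Ω∖{ a, b, e, f }
  { c, f }  = { f } ∪ { c }
  { d, e }  = { e } ∪ { d }
  { d, f }  = { f } ∪ { d }
  { a, b, c }  = { a } ∪ { b, c }
  { a, b, d }  = Ω∖{ c, e, f }
  { a, c, d }  = Ω∖{ b, e, f }
  { a, c, e }  = { a } ∪ { c, e }
  { a, c, f }  = { a, f } ∪ { c }
  { a, d, e }  = { e } ∪ { a, d }
  { b, c, e }  = Ω∖{ a, d, f }
  { b, c, f }  = { b, f } ∪ { c }
  { b, d, e }  = { e } ∪ { b, d }
  { b, d, f }  = { b, f } ∪ { d }
  { c, d, e }  = Ω∖{ a, b, f }
  { d, e, f }  = { e, f } ∪ { d }
  { a, b, c, f }  = { a, f } ∪ { b, c }
  { a, c, d, f }  = { a, d, f } ∪ { c }
  { b, d, e, f }  = { e, f } ∪ { b, d }
  { c, d, e, f }  = { c, e, f } ∪ { d }
  |family| = 60
Pass 5: +4 →
  { a, b, e }  = { b, e } ∪ { a, e }
  { c, d, f }  = { c, d } ∪ { d, f }
  { a, b, c, e }  = Ω∖{ d, f }
  { a, b, d, e }  = Ω∖{ c, f }
  |family| = 64
Pass 6: already closed under ᶜ and ∪.

Therefore σ(𝒢) = { ∅, { a }, { b }, { c }, { d }, { e }, { f }, { a, b }, { a, c }, { a, d }, { a, e }, { a, f }, { b, c }, { b, d }, { b, e }, { b, f }, { c, d }, { c, e }, { c, f }, { d, e }, { d, f }, { e, f }, { a, b, c }, { a, b, d }, { a, b, e }, { a, b, f }, { a, c, d }, { a, c, e }, { a, c, f }, { a, d, e }, { a, d, f }, { a, e, f }, { b, c, d }, { b, c, e }, { b, c, f }, { b, d, e }, { b, d, f }, { b, e, f }, { c, d, e }, { c, d, f }, { c, e, f }, { d, e, f }, { a, b, c, d }, { a, b, c, e }, { a, b, c, f }, { a, b, d, e }, { a, b, d, f }, { a, b, e, f }, { a, c, d, e }, { a, c, d, f }, { a, c, e, f }, { a, d, e, f }, { b, c, d, e }, { b, c, d, f }, { b, c, e, f }, { b, d, e, f }, { c, d, e, f }, { a, b, c, d, e }, { a, b, c, d, f }, { a, b, c, e, f }, { a, b, d, e, f }, { a, c, d, e, f }, { b, c, d, e, f }, Ω } (|σ(𝒢)| = 64).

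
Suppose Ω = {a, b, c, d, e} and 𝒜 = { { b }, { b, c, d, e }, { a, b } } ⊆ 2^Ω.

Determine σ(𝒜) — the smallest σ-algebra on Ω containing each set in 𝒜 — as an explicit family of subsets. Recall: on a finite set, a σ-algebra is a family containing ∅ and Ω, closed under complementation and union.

σ(𝒜) (8 sets): { ∅, { a }, { b }, { a, b }, { c, d, e }, { a, c, d, e }, { b, c, d, e }, Ω }

Working:
Initial family (5 sets): { ∅, { b }, { a, b }, { b, c, d, e }, Ω }.
Pass 1: +3 →
  { a }  = ᶜ of { b, c, d, e }
  { c, d, e }  = ᶜ of { a, b }
  { a, c, d, e }  = ᶜ of { b }
  — 8 sets.
Pass 2: no new sets; the family is a σ-algebra.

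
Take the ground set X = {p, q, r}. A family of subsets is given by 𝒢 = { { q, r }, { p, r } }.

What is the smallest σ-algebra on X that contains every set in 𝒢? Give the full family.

|σ(𝒢)| = 8.  σ(𝒢) = { ∅, { p }, { q }, { r }, { p, q }, { p, r }, { q, r }, X }

Working:
Initial family (4 sets): { ∅, { p, r }, { q, r }, X }.
Step 1 adds 2:
  { p }  = complement { q, r }
  { q }  = complement { p, r }
  |family| = 6
Step 2: +1 →
  { p, q }  = { q } ∪ { p }
  |family| = 7
Step 3 adds 1:
  { r }  = complement { p, q }
  |family| = 8
Step 4 adds nothing — fixpoint reached.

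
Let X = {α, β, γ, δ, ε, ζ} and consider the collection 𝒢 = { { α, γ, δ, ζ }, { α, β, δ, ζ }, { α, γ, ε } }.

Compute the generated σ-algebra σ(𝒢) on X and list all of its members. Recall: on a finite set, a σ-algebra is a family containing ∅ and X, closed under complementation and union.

σ(𝒢) = { {}, { α }, { β }, { γ }, { ε }, { α, β }, { α, γ }, { α, ε }, { β, γ }, { β, ε }, { γ, ε }, { δ, ζ }, { α, β, γ }, { α, β, ε }, { α, γ, ε }, { α, δ, ζ }, { β, γ, ε }, { β, δ, ζ }, { γ, δ, ζ }, { δ, ε, ζ }, { α, β, γ, ε }, { α, β, δ, ζ }, { α, γ, δ, ζ }, { α, δ, ε, ζ }, { β, γ, δ, ζ }, { β, δ, ε, ζ }, { γ, δ, ε, ζ }, { α, β, γ, δ, ζ }, { α, β, δ, ε, ζ }, { α, γ, δ, ε, ζ }, { β, γ, δ, ε, ζ }, X }

Derivation:
Seed the family with 𝒢 together with ∅ and X: { {}, { α, γ, ε }, { α, β, δ, ζ }, { α, γ, δ, ζ }, X }.
Iteration 1 adds 5:
  { β, ε }  = complement { α, γ, δ, ζ }
  { γ, ε }  = complement { α, β, δ, ζ }
  { β, δ, ζ }  = complement { α, γ, ε }
  { α, β, γ, δ, ζ }  = { α, β, δ, ζ } ∪ { α, γ, δ, ζ }
  { α, γ, δ, ε, ζ }  = { α, γ, δ, ζ } ∪ { α, γ, ε }
  — 10 sets.
Iteration 2 (7 new):
  { β }  = complement { α, γ, δ, ε, ζ }
  { ε }  = complement { α, β, γ, δ, ζ }
  { β, γ, ε }  = { β, ε } ∪ { γ, ε }
  { α, β, γ, ε }  = { β, ε } ∪ { α, γ, ε }
  { β, δ, ε, ζ }  = { β, δ, ζ } ∪ { β, ε }
  { α, β, δ, ε, ζ }  = { β, ε } ∪ { α, β, δ, ζ }
  { β, γ, δ, ε, ζ }  = { β, δ, ζ } ∪ { γ, ε }
  — 17 sets.
Iteration 3 (5 new):
  { α }  = complement { β, γ, δ, ε, ζ }
  { γ }  = complement { α, β, δ, ε, ζ }
  { α, γ }  = complement { β, δ, ε, ζ }
  { δ, ζ }  = complement { α, β, γ, ε }
  { α, δ, ζ }  = complement { β, γ, ε }
  — 22 sets.
Iteration 4. New:
  { α, β }  = { β } ∪ { α }
  { α, ε }  = { ε } ∪ { α }
  { β, γ }  = { β } ∪ { γ }
  { α, β, γ }  = { β } ∪ { α, γ }
  { α, β, ε }  = { β, ε } ∪ { α }
  { γ, δ, ζ }  = { γ } ∪ { δ, ζ }
  { δ, ε, ζ }  = { ε } ∪ { δ, ζ }
  { α, δ, ε, ζ }  = { α, δ, ζ } ∪ { ε }
  { β, γ, δ, ζ }  = { β, δ, ζ } ∪ { γ }
  { γ, δ, ε, ζ }  = { γ, ε } ∪ { δ, ζ }
  — 32 sets.
After Iteration 5 the family is unchanged; done.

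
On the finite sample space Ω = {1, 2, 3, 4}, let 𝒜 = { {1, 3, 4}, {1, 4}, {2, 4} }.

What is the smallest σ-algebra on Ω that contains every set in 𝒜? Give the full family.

Initial family (5 sets): { ∅, {1, 4}, {2, 4}, {1, 3, 4}, Ω }.
Iteration 1 (4 new):
  {2}  = Ω∖{1, 3, 4}
  {1, 3}  = Ω∖{2, 4}
  {2, 3}  = Ω∖{1, 4}
  {1, 2, 4}  = {1, 4} ∪ {2, 4}
  (now 9)
Iteration 2. New:
  {3}  = Ω∖{1, 2, 4}
  {1, 2, 3}  = {2} ∪ {1, 3}
  {2, 3, 4}  = {2, 3} ∪ {2, 4}
  (now 12)
Iteration 3: 2 new —
  {1}  = Ω∖{2, 3, 4}
  {4}  = Ω∖{1, 2, 3}
  (now 14)
Iteration 4: +2 →
  {1, 2}  = {2} ∪ {1}
  {3, 4}  = {3} ∪ {4}
  (now 16)
Iteration 5: already closed under ᶜ and ∪.

|σ(𝒜)| = 16.  σ(𝒜) = { ∅, {1}, {2}, {3}, {4}, {1, 2}, {1, 3}, {1, 4}, {2, 3}, {2, 4}, {3, 4}, {1, 2, 3}, {1, 2, 4}, {1, 3, 4}, {2, 3, 4}, Ω }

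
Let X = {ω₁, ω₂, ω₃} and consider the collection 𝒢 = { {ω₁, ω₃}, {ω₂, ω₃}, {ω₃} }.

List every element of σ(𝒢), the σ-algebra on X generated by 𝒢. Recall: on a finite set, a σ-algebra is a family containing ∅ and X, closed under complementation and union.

Take S₀ = 𝒢 ∪ {∅, X} = { ∅, {ω₃}, {ω₁, ω₃}, {ω₂, ω₃}, X }.
Pass 1. New:
  {ω₁}  = X∖{ω₂, ω₃}
  {ω₂}  = X∖{ω₁, ω₃}
  {ω₁, ω₂}  = X∖{ω₃}
  (now 8)
Pass 2 adds nothing — fixpoint reached.

σ(𝒢) = { ∅, {ω₁}, {ω₂}, {ω₃}, {ω₁, ω₂}, {ω₁, ω₃}, {ω₂, ω₃}, X }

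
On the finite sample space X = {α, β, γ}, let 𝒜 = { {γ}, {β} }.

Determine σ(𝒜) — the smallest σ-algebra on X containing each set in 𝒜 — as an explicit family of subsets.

Seed the family with 𝒜 together with ∅ and X: { ∅, {β}, {γ}, X }.
Round 1 adds 3:
  {α,β}  = complement {γ}
  {α,γ}  = complement {β}
  {β,γ}  = {γ} ∪ {β}
Round 2: 1 new —
  {α}  = complement {β,γ}
Round 3: closed — nothing new.

σ(𝒜) = { ∅, {α}, {β}, {γ}, {α,β}, {α,γ}, {β,γ}, X }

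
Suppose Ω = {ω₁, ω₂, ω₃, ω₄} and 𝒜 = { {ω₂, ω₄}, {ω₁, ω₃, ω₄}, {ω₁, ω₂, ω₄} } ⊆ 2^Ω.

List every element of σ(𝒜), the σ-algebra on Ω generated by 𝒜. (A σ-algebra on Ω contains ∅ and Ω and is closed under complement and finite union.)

Initial family (5 sets): { ∅, {ω₂, ω₄}, {ω₁, ω₂, ω₄}, {ω₁, ω₃, ω₄}, Ω }.
Iteration 1 (3 new):
  {ω₂}  = ᶜ of {ω₁, ω₃, ω₄}
  {ω₃}  = ᶜ of {ω₁, ω₂, ω₄}
  {ω₁, ω₃}  = ᶜ of {ω₂, ω₄}
  |family| = 8
Iteration 2. New:
  {ω₂, ω₃}  = {ω₃} ∪ {ω₂}
  {ω₁, ω₂, ω₃}  = {ω₂} ∪ {ω₁, ω₃}
  {ω₂, ω₃, ω₄}  = {ω₃} ∪ {ω₂, ω₄}
  |family| = 11
Iteration 3 adds 3:
  {ω₁}  = ᶜ of {ω₂, ω₃, ω₄}
  {ω₄}  = ᶜ of {ω₁, ω₂, ω₃}
  {ω₁, ω₄}  = ᶜ of {ω₂, ω₃}
  |family| = 14
Iteration 4. New:
  {ω₁, ω₂}  = {ω₂} ∪ {ω₁}
  {ω₃, ω₄}  = {ω₃} ∪ {ω₄}
  |family| = 16
Iteration 5 adds nothing — fixpoint reached.

Therefore σ(𝒜) = { ∅, {ω₁}, {ω₂}, {ω₃}, {ω₄}, {ω₁, ω₂}, {ω₁, ω₃}, {ω₁, ω₄}, {ω₂, ω₃}, {ω₂, ω₄}, {ω₃, ω₄}, {ω₁, ω₂, ω₃}, {ω₁, ω₂, ω₄}, {ω₁, ω₃, ω₄}, {ω₂, ω₃, ω₄}, Ω } (|σ(𝒜)| = 16).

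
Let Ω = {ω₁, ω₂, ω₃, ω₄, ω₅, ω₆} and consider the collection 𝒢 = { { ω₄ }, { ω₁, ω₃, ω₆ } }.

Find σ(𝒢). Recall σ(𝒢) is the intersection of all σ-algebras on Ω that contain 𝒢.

Answer: σ(𝒢) = { {}, { ω₄ }, { ω₂, ω₅ }, { ω₁, ω₃, ω₆ }, { ω₂, ω₄, ω₅ }, { ω₁, ω₃, ω₄, ω₆ }, { ω₁, ω₂, ω₃, ω₅, ω₆ }, Ω }

Working:
Begin from { {}, { ω₄ }, { ω₁, ω₃, ω₆ }, Ω } (that is, 𝒢 plus ∅ and Ω).
Iteration 1 (3 new):
  { ω₂, ω₄, ω₅ }  = ᶜ of { ω₁, ω₃, ω₆ }
  { ω₁, ω₃, ω₄, ω₆ }  = { ω₄ } ∪ { ω₁, ω₃, ω₆ }
  { ω₁, ω₂, ω₃, ω₅, ω₆ }  = ᶜ of { ω₄ }
Iteration 2. New:
  { ω₂, ω₅ }  = ᶜ of { ω₁, ω₃, ω₄, ω₆ }
Iteration 3: already closed under ᶜ and ∪.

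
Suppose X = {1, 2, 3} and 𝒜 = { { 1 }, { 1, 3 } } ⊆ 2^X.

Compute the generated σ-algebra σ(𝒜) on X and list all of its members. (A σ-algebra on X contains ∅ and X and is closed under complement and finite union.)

Begin from { {  }, { 1 }, { 1, 3 }, X } (that is, 𝒜 plus ∅ and X).
Pass 1. New:
  { 2 }  = { 1, 3 }ᶜ
  { 2, 3 }  = { 1 }ᶜ
  (now 6)
Pass 2 (1 new):
  { 1, 2 }  = { 2 } ∪ { 1 }
  (now 7)
Pass 3 adds 1:
  { 3 }  = { 1, 2 }ᶜ
  (now 8)
After Pass 4 the family is unchanged; done.

σ(𝒜) = { {  }, { 1 }, { 2 }, { 3 }, { 1, 2 }, { 1, 3 }, { 2, 3 }, X }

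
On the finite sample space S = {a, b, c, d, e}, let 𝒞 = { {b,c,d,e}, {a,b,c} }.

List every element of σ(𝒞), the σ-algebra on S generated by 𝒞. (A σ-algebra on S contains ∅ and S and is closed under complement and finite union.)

Start: 𝒞 ∪ {∅, S} = { {}, {a,b,c}, {b,c,d,e}, S }.
Round 1 adds 2:
  {a}  = {b,c,d,e}ᶜ
  {d,e}  = {a,b,c}ᶜ
  [6 total]
Round 2. New:
  {a,d,e}  = {d,e} ∪ {a}
  [7 total]
Round 3 adds 1:
  {b,c}  = {a,d,e}ᶜ
  [8 total]
Round 4: already closed under ᶜ and ∪.

σ(𝒞) = { {}, {a}, {b,c}, {d,e}, {a,b,c}, {a,d,e}, {b,c,d,e}, S }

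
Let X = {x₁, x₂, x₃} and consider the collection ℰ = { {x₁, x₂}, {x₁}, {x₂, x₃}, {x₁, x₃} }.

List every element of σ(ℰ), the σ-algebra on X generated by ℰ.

σ(ℰ) (8 sets): { {}, {x₁}, {x₂}, {x₃}, {x₁, x₂}, {x₁, x₃}, {x₂, x₃}, X }

Check:
Begin from { {}, {x₁}, {x₁, x₂}, {x₁, x₃}, {x₂, x₃}, X } (that is, ℰ plus ∅ and X).
Round 1: +2 →
  {x₂}  = ᶜ of {x₁, x₃}
  {x₃}  = ᶜ of {x₁, x₂}
  [8 total]
Round 2: already closed under ᶜ and ∪.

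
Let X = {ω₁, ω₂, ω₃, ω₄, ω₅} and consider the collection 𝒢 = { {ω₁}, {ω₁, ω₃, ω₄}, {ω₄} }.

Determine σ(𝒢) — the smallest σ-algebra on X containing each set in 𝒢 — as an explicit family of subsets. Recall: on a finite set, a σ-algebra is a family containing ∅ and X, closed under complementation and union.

Initial family (5 sets): { {}, {ω₁}, {ω₄}, {ω₁, ω₃, ω₄}, X }.
Pass 1. New:
  {ω₁, ω₄}  = {ω₄} ∪ {ω₁}
  {ω₂, ω₅}  = {ω₁, ω₃, ω₄}ᶜ
  {ω₁, ω₂, ω₃, ω₅}  = {ω₄}ᶜ
  {ω₂, ω₃, ω₄, ω₅}  = {ω₁}ᶜ
  |family| = 9
Pass 2: 4 new —
  {ω₁, ω₂, ω₅}  = {ω₂, ω₅} ∪ {ω₁}
  {ω₂, ω₃, ω₅}  = {ω₁, ω₄}ᶜ
  {ω₂, ω₄, ω₅}  = {ω₂, ω₅} ∪ {ω₄}
  {ω₁, ω₂, ω₄, ω₅}  = {ω₂, ω₅} ∪ {ω₁, ω₄}
  |family| = 13
Pass 3. New:
  {ω₃}  = {ω₁, ω₂, ω₄, ω₅}ᶜ
  {ω₁, ω₃}  = {ω₂, ω₄, ω₅}ᶜ
  {ω₃, ω₄}  = {ω₁, ω₂, ω₅}ᶜ
  |family| = 16
Pass 4: closed — nothing new.

Therefore σ(𝒢) = { {}, {ω₁}, {ω₃}, {ω₄}, {ω₁, ω₃}, {ω₁, ω₄}, {ω₂, ω₅}, {ω₃, ω₄}, {ω₁, ω₂, ω₅}, {ω₁, ω₃, ω₄}, {ω₂, ω₃, ω₅}, {ω₂, ω₄, ω₅}, {ω₁, ω₂, ω₃, ω₅}, {ω₁, ω₂, ω₄, ω₅}, {ω₂, ω₃, ω₄, ω₅}, X } (|σ(𝒢)| = 16).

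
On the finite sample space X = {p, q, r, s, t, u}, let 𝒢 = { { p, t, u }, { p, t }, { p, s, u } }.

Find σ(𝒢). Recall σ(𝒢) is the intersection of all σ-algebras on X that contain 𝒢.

σ(𝒢) (32 sets): { ∅, { p }, { s }, { t }, { u }, { p, s }, { p, t }, { p, u }, { q, r }, { s, t }, { s, u }, { t, u }, { p, q, r }, { p, s, t }, { p, s, u }, { p, t, u }, { q, r, s }, { q, r, t }, { q, r, u }, { s, t, u }, { p, q, r, s }, { p, q, r, t }, { p, q, r, u }, { p, s, t, u }, { q, r, s, t }, { q, r, s, u }, { q, r, t, u }, { p, q, r, s, t }, { p, q, r, s, u }, { p, q, r, t, u }, { q, r, s, t, u }, X }

Trace:
Initial family (5 sets): { ∅, { p, t }, { p, s, u }, { p, t, u }, X }.
Iteration 1 (4 new):
  { q, r, s }  = ᶜ of { p, t, u }
  { q, r, t }  = ᶜ of { p, s, u }
  { p, s, t, u }  = { p, t, u } ∪ { p, s, u }
  { q, r, s, u }  = ᶜ of { p, t }
  — 9 sets.
Iteration 2 adds 7:
  { q, r }  = ᶜ of { p, s, t, u }
  { p, q, r, t }  = { q, r, t } ∪ { p, t }
  { q, r, s, t }  = { q, r, s } ∪ { q, r, t }
  { p, q, r, s, t }  = { q, r, s } ∪ { p, t }
  { p, q, r, s, u }  = { q, r, s } ∪ { p, s, u }
  { p, q, r, t, u }  = { q, r, t } ∪ { p, t, u }
  { q, r, s, t, u }  = { q, r, t } ∪ { q, r, s, u }
  — 16 sets.
Iteration 3. New:
  { p }  = ᶜ of { q, r, s, t, u }
  { s }  = ᶜ of { p, q, r, t, u }
  { t }  = ᶜ of { p, q, r, s, u }
  { u }  = ᶜ of { p, q, r, s, t }
  { p, u }  = ᶜ of { q, r, s, t }
  { s, u }  = ᶜ of { p, q, r, t }
  — 22 sets.
Iteration 4: 10 new —
  { p, s }  = { p } ∪ { s }
  { s, t }  = { t } ∪ { s }
  { t, u }  = { u } ∪ { t }
  { p, q, r }  = { p } ∪ { q, r }
  { p, s, t }  = { p, t } ∪ { s }
  { q, r, u }  = { u } ∪ { q, r }
  { s, t, u }  = { t } ∪ { s, u }
  { p, q, r, s }  = { q, r, s } ∪ { p }
  { p, q, r, u }  = { p, u } ∪ { q, r }
  { q, r, t, u }  = { u } ∪ { q, r, t }
  — 32 sets.
Iteration 5 adds nothing — fixpoint reached.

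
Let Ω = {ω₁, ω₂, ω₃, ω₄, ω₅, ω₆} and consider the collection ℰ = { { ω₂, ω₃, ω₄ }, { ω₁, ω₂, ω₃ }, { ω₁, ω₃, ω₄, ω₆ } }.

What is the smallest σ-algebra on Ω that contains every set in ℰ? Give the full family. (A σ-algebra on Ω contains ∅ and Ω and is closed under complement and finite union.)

Initial family (5 sets): { ∅, { ω₁, ω₂, ω₃ }, { ω₂, ω₃, ω₄ }, { ω₁, ω₃, ω₄, ω₆ }, Ω }.
Round 1: +5 →
  { ω₂, ω₅ }  = complement { ω₁, ω₃, ω₄, ω₆ }
  { ω₁, ω₅, ω₆ }  = complement { ω₂, ω₃, ω₄ }
  { ω₄, ω₅, ω₆ }  = complement { ω₁, ω₂, ω₃ }
  { ω₁, ω₂, ω₃, ω₄ }  = { ω₁, ω₂, ω₃ } ∪ { ω₂, ω₃, ω₄ }
  { ω₁, ω₂, ω₃, ω₄, ω₆ }  = { ω₁, ω₂, ω₃ } ∪ { ω₁, ω₃, ω₄, ω₆ }
Round 2: 11 new —
  { ω₅ }  = complement { ω₁, ω₂, ω₃, ω₄, ω₆ }
  { ω₅, ω₆ }  = complement { ω₁, ω₂, ω₃, ω₄ }
  { ω₁, ω₂, ω₃, ω₅ }  = { ω₂, ω₅ } ∪ { ω₁, ω₂, ω₃ }
  { ω₁, ω₂, ω₅, ω₆ }  = { ω₂, ω₅ } ∪ { ω₁, ω₅, ω₆ }
  { ω₁, ω₄, ω₅, ω₆ }  = { ω₁, ω₅, ω₆ } ∪ { ω₄, ω₅, ω₆ }
  { ω₂, ω₃, ω₄, ω₅ }  = { ω₂, ω₅ } ∪ { ω₂, ω₃, ω₄ }
  { ω₂, ω₄, ω₅, ω₆ }  = { ω₂, ω₅ } ∪ { ω₄, ω₅, ω₆ }
  { ω₁, ω₂, ω₃, ω₄, ω₅ }  = { ω₂, ω₅ } ∪ { ω₁, ω₂, ω₃, ω₄ }
  { ω₁, ω₂, ω₃, ω₅, ω₆ }  = { ω₁, ω₂, ω₃ } ∪ { ω₁, ω₅, ω₆ }
  { ω₁, ω₃, ω₄, ω₅, ω₆ }  = { ω₁, ω₅, ω₆ } ∪ { ω₁, ω₃, ω₄, ω₆ }
  { ω₂, ω₃, ω₄, ω₅, ω₆ }  = { ω₂, ω₃, ω₄ } ∪ { ω₄, ω₅, ω₆ }
Round 3 (11 new):
  { ω₁ }  = complement { ω₂, ω₃, ω₄, ω₅, ω₆ }
  { ω₂ }  = complement { ω₁, ω₃, ω₄, ω₅, ω₆ }
  { ω₄ }  = complement { ω₁, ω₂, ω₃, ω₅, ω₆ }
  { ω₆ }  = complement { ω₁, ω₂, ω₃, ω₄, ω₅ }
  { ω₁, ω₃ }  = complement { ω₂, ω₄, ω₅, ω₆ }
  { ω₁, ω₆ }  = complement { ω₂, ω₃, ω₄, ω₅ }
  { ω₂, ω₃ }  = complement { ω₁, ω₄, ω₅, ω₆ }
  { ω₃, ω₄ }  = complement { ω₁, ω₂, ω₅, ω₆ }
  { ω₄, ω₆ }  = complement { ω₁, ω₂, ω₃, ω₅ }
  { ω₂, ω₅, ω₆ }  = { ω₂, ω₅ } ∪ { ω₅, ω₆ }
  { ω₁, ω₂, ω₄, ω₅, ω₆ }  = { ω₂, ω₅ } ∪ { ω₁, ω₄, ω₅, ω₆ }
Round 4: 24 new —
  { ω₃ }  = complement { ω₁, ω₂, ω₄, ω₅, ω₆ }
  { ω₁, ω₂ }  = { ω₁ } ∪ { ω₂ }
  { ω₁, ω₄ }  = { ω₁ } ∪ { ω₄ }
  { ω₁, ω₅ }  = { ω₁ } ∪ { ω₅ }
  { ω₂, ω₄ }  = { ω₂ } ∪ { ω₄ }
  { ω₂, ω₆ }  = { ω₂ } ∪ { ω₆ }
  { ω₄, ω₅ }  = { ω₅ } ∪ { ω₄ }
  { ω₁, ω₂, ω₅ }  = { ω₂, ω₅ } ∪ { ω₁ }
  { ω₁, ω₂, ω₆ }  = { ω₁, ω₆ } ∪ { ω₂ }
  { ω₁, ω₃, ω₄ }  = complement { ω₂, ω₅, ω₆ }
  { ω₁, ω₃, ω₅ }  = { ω₅ } ∪ { ω₁, ω₃ }
  { ω₁, ω₃, ω₆ }  = { ω₁, ω₆ } ∪ { ω₁, ω₃ }
  { ω₁, ω₄, ω₆ }  = { ω₁ } ∪ { ω₄, ω₆ }
  { ω₂, ω₃, ω₅ }  = { ω₂, ω₅ } ∪ { ω₂, ω₃ }
  { ω₂, ω₃, ω₆ }  = { ω₆ } ∪ { ω₂, ω₃ }
  { ω₂, ω₄, ω₅ }  = { ω₂, ω₅ } ∪ { ω₄ }
  { ω₂, ω₄, ω₆ }  = { ω₂ } ∪ { ω₄, ω₆ }
  { ω₃, ω₄, ω₅ }  = { ω₃, ω₄ } ∪ { ω₅ }
  { ω₃, ω₄, ω₆ }  = { ω₃, ω₄ } ∪ { ω₆ }
  { ω₁, ω₂, ω₃, ω₆ }  = { ω₁, ω₂, ω₃ } ∪ { ω₁, ω₆ }
  { ω₁, ω₃, ω₅, ω₆ }  = { ω₅, ω₆ } ∪ { ω₁, ω₃ }
  { ω₂, ω₃, ω₄, ω₆ }  = { ω₆ } ∪ { ω₂, ω₃, ω₄ }
  { ω₂, ω₃, ω₅, ω₆ }  = { ω₅, ω₆ } ∪ { ω₂, ω₃ }
  { ω₃, ω₄, ω₅, ω₆ }  = { ω₃, ω₄ } ∪ { ω₅, ω₆ }
Round 5: 8 new —
  { ω₃, ω₅ }  = { ω₅ } ∪ { ω₃ }
  { ω₃, ω₆ }  = { ω₆ } ∪ { ω₃ }
  { ω₁, ω₂, ω₄ }  = { ω₂ } ∪ { ω₁, ω₄ }
  { ω₁, ω₄, ω₅ }  = complement { ω₂, ω₃, ω₆ }
  { ω₃, ω₅, ω₆ }  = { ω₅, ω₆ } ∪ { ω₃ }
  { ω₁, ω₂, ω₄, ω₅ }  = { ω₂, ω₅ } ∪ { ω₁, ω₄ }
  { ω₁, ω₂, ω₄, ω₆ }  = { ω₂, ω₄, ω₆ } ∪ { ω₁, ω₆ }
  { ω₁, ω₃, ω₄, ω₅ }  = complement { ω₂, ω₆ }
Round 6: closed — nothing new.

|σ(ℰ)| = 64.  σ(ℰ) = { ∅, { ω₁ }, { ω₂ }, { ω₃ }, { ω₄ }, { ω₅ }, { ω₆ }, { ω₁, ω₂ }, { ω₁, ω₃ }, { ω₁, ω₄ }, { ω₁, ω₅ }, { ω₁, ω₆ }, { ω₂, ω₃ }, { ω₂, ω₄ }, { ω₂, ω₅ }, { ω₂, ω₆ }, { ω₃, ω₄ }, { ω₃, ω₅ }, { ω₃, ω₆ }, { ω₄, ω₅ }, { ω₄, ω₆ }, { ω₅, ω₆ }, { ω₁, ω₂, ω₃ }, { ω₁, ω₂, ω₄ }, { ω₁, ω₂, ω₅ }, { ω₁, ω₂, ω₆ }, { ω₁, ω₃, ω₄ }, { ω₁, ω₃, ω₅ }, { ω₁, ω₃, ω₆ }, { ω₁, ω₄, ω₅ }, { ω₁, ω₄, ω₆ }, { ω₁, ω₅, ω₆ }, { ω₂, ω₃, ω₄ }, { ω₂, ω₃, ω₅ }, { ω₂, ω₃, ω₆ }, { ω₂, ω₄, ω₅ }, { ω₂, ω₄, ω₆ }, { ω₂, ω₅, ω₆ }, { ω₃, ω₄, ω₅ }, { ω₃, ω₄, ω₆ }, { ω₃, ω₅, ω₆ }, { ω₄, ω₅, ω₆ }, { ω₁, ω₂, ω₃, ω₄ }, { ω₁, ω₂, ω₃, ω₅ }, { ω₁, ω₂, ω₃, ω₆ }, { ω₁, ω₂, ω₄, ω₅ }, { ω₁, ω₂, ω₄, ω₆ }, { ω₁, ω₂, ω₅, ω₆ }, { ω₁, ω₃, ω₄, ω₅ }, { ω₁, ω₃, ω₄, ω₆ }, { ω₁, ω₃, ω₅, ω₆ }, { ω₁, ω₄, ω₅, ω₆ }, { ω₂, ω₃, ω₄, ω₅ }, { ω₂, ω₃, ω₄, ω₆ }, { ω₂, ω₃, ω₅, ω₆ }, { ω₂, ω₄, ω₅, ω₆ }, { ω₃, ω₄, ω₅, ω₆ }, { ω₁, ω₂, ω₃, ω₄, ω₅ }, { ω₁, ω₂, ω₃, ω₄, ω₆ }, { ω₁, ω₂, ω₃, ω₅, ω₆ }, { ω₁, ω₂, ω₄, ω₅, ω₆ }, { ω₁, ω₃, ω₄, ω₅, ω₆ }, { ω₂, ω₃, ω₄, ω₅, ω₆ }, Ω }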